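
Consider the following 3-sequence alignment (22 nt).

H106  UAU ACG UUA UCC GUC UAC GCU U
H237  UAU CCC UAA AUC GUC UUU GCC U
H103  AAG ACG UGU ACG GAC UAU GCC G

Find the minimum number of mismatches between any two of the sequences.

8

Pairwise Hamming distances:
  H106 vs H237: 8
  H106 vs H103: 10
  H237 vs H103: 11
The smallest is 8, between H106 and H237.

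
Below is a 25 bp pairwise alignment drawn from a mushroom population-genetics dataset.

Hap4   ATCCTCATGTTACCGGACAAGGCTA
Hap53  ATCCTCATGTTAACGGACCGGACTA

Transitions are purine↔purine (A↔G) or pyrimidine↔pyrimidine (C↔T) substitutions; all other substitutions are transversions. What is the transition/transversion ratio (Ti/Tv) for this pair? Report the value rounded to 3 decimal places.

1.000

The sequences differ at positions 13 (C/A, transversion), 19 (A/C, transversion), 20 (A/G, transition), 22 (G/A, transition).
Of the 4 differences, 2 transitions and 2 transversions, so Ti/Tv = 2/2 = 1.000.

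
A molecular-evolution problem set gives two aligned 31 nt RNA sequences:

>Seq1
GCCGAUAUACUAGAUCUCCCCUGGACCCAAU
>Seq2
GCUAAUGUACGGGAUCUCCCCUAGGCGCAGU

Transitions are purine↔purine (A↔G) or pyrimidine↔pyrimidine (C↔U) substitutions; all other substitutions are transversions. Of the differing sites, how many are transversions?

Differing sites — 3:C/U (Ti); 4:G/A (Ti); 7:A/G (Ti); 11:U/G (Tv); 12:A/G (Ti); 23:G/A (Ti); 25:A/G (Ti); 27:C/G (Tv); 30:A/G (Ti).
Of the 9 differences, 7 transitions and 2 transversions, so the answer is 2.

2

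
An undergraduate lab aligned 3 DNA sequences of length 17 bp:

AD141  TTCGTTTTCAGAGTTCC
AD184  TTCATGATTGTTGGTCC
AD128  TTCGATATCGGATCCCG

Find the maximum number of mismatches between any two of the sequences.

Pairwise Hamming distances:
  AD141 vs AD184: 8
  AD141 vs AD128: 7
  AD184 vs AD128: 10
The largest is 10, between AD184 and AD128.

10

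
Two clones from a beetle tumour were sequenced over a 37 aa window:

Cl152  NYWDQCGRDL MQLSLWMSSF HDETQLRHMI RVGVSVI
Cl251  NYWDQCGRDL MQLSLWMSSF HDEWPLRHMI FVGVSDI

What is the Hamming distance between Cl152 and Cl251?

Differing sites — 24:T/W; 25:Q/P; 31:R/F; 36:V/D.
That gives 4 mismatches out of 37 aligned sites, so the Hamming distance is 4.

4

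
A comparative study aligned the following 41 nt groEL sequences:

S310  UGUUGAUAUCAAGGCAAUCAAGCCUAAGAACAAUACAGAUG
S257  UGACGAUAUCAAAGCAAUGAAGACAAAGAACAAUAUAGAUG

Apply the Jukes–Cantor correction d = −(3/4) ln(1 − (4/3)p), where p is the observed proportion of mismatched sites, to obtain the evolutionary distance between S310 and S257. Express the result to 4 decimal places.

0.1937

Differing sites — 3:U/A; 4:U/C; 13:G/A; 19:C/G; 23:C/A; 25:U/A; 36:C/U.
p = 7/41 = 0.170732.
d = −0.75 · ln(1 − (4/3)·0.170732) = −0.75 · ln(0.772357) = −0.75 · (-0.258308) = 0.1937.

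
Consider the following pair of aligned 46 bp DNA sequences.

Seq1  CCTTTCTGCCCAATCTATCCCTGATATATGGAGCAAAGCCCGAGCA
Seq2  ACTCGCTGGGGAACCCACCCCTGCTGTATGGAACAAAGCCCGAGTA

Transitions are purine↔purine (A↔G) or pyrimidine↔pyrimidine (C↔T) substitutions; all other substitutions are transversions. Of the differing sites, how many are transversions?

6

Differing sites — 1:C/A (Tv); 4:T/C (Ti); 5:T/G (Tv); 9:C/G (Tv); 10:C/G (Tv); 11:C/G (Tv); 14:T/C (Ti); 16:T/C (Ti); 18:T/C (Ti); 24:A/C (Tv); 26:A/G (Ti); 33:G/A (Ti); 45:C/T (Ti).
Of the 13 differences, 7 transitions and 6 transversions, so the answer is 6.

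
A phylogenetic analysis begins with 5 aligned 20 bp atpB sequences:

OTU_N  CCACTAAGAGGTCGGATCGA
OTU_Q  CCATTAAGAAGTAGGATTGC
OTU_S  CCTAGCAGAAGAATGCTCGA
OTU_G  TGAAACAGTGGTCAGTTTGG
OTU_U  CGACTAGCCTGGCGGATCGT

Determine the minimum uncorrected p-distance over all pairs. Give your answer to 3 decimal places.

Pairwise Hamming distances:
  OTU_N vs OTU_Q: 5
  OTU_N vs OTU_S: 9
  OTU_N vs OTU_G: 10
  OTU_N vs OTU_U: 7
  OTU_Q vs OTU_S: 9
  OTU_Q vs OTU_G: 11
  OTU_Q vs OTU_U: 10
  OTU_S vs OTU_G: 12
  OTU_S vs OTU_U: 14
  OTU_G vs OTU_U: 13
The smallest is 5 mismatches, between OTU_N and OTU_Q; p = 5/20 = 0.250.

0.250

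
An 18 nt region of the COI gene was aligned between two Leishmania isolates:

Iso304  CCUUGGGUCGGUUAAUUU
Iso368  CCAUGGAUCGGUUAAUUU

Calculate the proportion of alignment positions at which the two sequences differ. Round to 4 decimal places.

Mismatches occur at site 3 (U/A), site 7 (G/A).
There are 2 differences over 18 sites, so p = 2/18 = 0.1111.

0.1111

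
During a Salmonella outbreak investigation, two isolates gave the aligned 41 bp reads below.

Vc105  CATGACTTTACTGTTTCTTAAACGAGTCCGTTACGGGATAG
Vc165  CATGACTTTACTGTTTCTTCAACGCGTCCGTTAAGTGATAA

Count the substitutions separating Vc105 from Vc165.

5

Differing sites — 20:A/C; 25:A/C; 34:C/A; 36:G/T; 41:G/A.
That gives 5 mismatches out of 41 aligned sites, so the Hamming distance is 5.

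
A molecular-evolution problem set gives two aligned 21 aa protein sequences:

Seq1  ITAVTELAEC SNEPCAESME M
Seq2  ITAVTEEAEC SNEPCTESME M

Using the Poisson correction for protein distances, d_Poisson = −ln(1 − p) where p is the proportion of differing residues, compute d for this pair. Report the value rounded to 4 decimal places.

0.1001

The sequences differ at positions 7 (L/E), 16 (A/T).
p = 2/21 = 0.095238.
d = −ln(1 − 0.095238) = −ln(0.904762) = 0.1001.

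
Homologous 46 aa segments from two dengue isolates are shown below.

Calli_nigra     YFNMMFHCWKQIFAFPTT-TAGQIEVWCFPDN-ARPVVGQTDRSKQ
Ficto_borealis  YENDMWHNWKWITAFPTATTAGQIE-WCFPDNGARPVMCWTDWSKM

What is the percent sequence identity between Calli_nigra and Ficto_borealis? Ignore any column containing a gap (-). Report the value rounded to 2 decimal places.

72.09%

Excluding the 3 gap columns leaves 43 comparable sites.
The sequences differ at positions 2 (F/E), 4 (M/D), 6 (F/W), 8 (C/N), 11 (Q/W), 13 (F/T), 18 (T/A), 38 (V/M), 39 (G/C), 40 (Q/W), 43 (R/W), 46 (Q/M).
31 of the 43 comparable sites match, so the percent identity is 31/43 × 100 = 72.09%.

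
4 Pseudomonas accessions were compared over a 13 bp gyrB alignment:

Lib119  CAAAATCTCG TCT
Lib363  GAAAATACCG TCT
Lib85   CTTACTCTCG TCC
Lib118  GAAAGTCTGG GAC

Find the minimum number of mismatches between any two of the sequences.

3

Pairwise Hamming distances:
  Lib119 vs Lib363: 3
  Lib119 vs Lib85: 4
  Lib119 vs Lib118: 6
  Lib363 vs Lib85: 7
  Lib363 vs Lib118: 7
  Lib85 vs Lib118: 7
The smallest is 3, between Lib119 and Lib363.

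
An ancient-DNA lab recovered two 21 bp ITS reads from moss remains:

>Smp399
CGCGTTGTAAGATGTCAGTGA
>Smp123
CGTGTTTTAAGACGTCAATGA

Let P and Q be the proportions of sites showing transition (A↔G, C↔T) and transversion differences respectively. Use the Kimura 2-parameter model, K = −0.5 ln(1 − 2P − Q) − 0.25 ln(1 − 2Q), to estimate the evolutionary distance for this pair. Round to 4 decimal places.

Differing sites — 3:C/T (Ti); 7:G/T (Tv); 13:T/C (Ti); 18:G/A (Ti).
Of the 4 differences, 3 transitions and 1 transversion over 21 sites: P = 3/21 = 0.142857, Q = 1/21 = 0.047619.
d = −0.5·ln(0.666667) − 0.25·ln(0.904762) = −0.5·(-0.405465) − 0.25·(-0.100083) = 0.2278.

0.2278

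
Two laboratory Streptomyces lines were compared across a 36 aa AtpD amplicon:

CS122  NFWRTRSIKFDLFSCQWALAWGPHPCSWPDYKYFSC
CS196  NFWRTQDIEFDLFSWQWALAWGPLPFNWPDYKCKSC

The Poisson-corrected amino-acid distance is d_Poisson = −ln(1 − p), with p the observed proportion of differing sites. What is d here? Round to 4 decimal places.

0.2877

The sequences differ at positions 6 (R/Q), 7 (S/D), 9 (K/E), 15 (C/W), 24 (H/L), 26 (C/F), 27 (S/N), 33 (Y/C), 34 (F/K).
p = 9/36 = 0.250000.
d = −ln(1 − 0.250000) = −ln(0.750000) = 0.2877.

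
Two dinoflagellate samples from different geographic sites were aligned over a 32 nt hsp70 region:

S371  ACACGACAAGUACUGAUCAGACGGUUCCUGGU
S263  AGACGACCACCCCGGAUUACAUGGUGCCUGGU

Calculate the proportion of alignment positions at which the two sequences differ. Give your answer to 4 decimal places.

Differing sites — 2:C/G; 8:A/C; 10:G/C; 11:U/C; 12:A/C; 14:U/G; 18:C/U; 20:G/C; 22:C/U; 26:U/G.
There are 10 differences over 32 sites, so p = 10/32 = 0.3125.

0.3125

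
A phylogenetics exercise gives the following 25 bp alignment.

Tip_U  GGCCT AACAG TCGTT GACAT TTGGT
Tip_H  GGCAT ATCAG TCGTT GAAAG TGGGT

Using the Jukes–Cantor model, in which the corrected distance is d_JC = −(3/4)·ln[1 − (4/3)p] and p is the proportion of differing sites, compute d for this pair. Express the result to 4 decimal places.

0.2326

The sequences differ at positions 4 (C/A), 7 (A/T), 18 (C/A), 20 (T/G), 22 (T/G).
p = 5/25 = 0.200000.
d = −0.75 · ln(1 − (4/3)·0.200000) = −0.75 · ln(0.733333) = −0.75 · (-0.310155) = 0.2326.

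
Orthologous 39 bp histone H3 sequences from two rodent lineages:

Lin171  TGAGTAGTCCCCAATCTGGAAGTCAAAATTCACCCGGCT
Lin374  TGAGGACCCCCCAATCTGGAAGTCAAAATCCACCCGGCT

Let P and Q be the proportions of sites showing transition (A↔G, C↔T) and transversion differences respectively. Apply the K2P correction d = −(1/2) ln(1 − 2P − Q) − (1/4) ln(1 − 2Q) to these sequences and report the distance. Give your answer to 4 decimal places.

The sequences differ at positions 5 (T/G, transversion), 7 (G/C, transversion), 8 (T/C, transition), 30 (T/C, transition).
Of the 4 differences, 2 transitions and 2 transversions over 39 sites: P = 2/39 = 0.051282, Q = 2/39 = 0.051282.
d = −0.5·ln(0.846154) − 0.25·ln(0.897436) = −0.5·(-0.167054) − 0.25·(-0.108213) = 0.1106.

0.1106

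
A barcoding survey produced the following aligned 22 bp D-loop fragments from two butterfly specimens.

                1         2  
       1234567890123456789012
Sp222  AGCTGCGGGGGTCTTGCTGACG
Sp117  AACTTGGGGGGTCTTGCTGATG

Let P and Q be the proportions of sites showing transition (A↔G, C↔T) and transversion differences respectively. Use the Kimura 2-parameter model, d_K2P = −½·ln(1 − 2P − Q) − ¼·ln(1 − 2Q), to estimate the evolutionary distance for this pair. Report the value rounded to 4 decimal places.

Differing sites — 2:G/A (Ti); 5:G/T (Tv); 6:C/G (Tv); 21:C/T (Ti).
Of the 4 differences, 2 transitions and 2 transversions over 22 sites: P = 2/22 = 0.090909, Q = 2/22 = 0.090909.
d = −0.5·ln(0.727273) − 0.25·ln(0.818182) = −0.5·(-0.318453) − 0.25·(-0.200670) = 0.2094.

0.2094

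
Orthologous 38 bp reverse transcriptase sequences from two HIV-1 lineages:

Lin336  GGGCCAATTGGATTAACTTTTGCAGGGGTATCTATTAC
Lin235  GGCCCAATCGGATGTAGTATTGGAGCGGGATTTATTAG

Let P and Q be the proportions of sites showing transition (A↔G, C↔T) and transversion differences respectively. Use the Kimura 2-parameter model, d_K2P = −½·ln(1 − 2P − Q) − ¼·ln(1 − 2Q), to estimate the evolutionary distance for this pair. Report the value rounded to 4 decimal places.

The sequences differ at positions 3 (G/C, transversion), 9 (T/C, transition), 14 (T/G, transversion), 15 (A/T, transversion), 17 (C/G, transversion), 19 (T/A, transversion), 23 (C/G, transversion), 26 (G/C, transversion), 29 (T/G, transversion), 32 (C/T, transition), 38 (C/G, transversion).
Of the 11 differences, 2 transitions and 9 transversions over 38 sites: P = 2/38 = 0.052632, Q = 9/38 = 0.236842.
d = −0.5·ln(0.657894) − 0.25·ln(0.526316) = −0.5·(-0.418711) − 0.25·(-0.641853) = 0.3698.

0.3698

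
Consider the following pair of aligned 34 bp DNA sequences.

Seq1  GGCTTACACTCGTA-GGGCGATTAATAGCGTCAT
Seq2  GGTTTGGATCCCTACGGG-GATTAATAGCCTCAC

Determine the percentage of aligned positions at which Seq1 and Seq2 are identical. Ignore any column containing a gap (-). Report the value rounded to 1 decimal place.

Excluding the 2 gap columns leaves 32 comparable sites.
Differing sites — 3:C/T; 6:A/G; 7:C/G; 9:C/T; 10:T/C; 12:G/C; 30:G/C; 34:T/C.
24 of the 32 comparable sites match, so the percent identity is 24/32 × 100 = 75.0%.

75.0%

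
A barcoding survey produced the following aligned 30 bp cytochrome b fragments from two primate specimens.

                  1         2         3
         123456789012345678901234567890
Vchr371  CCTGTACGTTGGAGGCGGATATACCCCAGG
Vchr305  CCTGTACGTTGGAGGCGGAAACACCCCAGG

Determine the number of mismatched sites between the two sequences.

Mismatches occur at site 20 (T→A), site 22 (T→C).
That gives 2 mismatches out of 30 aligned sites, so the Hamming distance is 2.

2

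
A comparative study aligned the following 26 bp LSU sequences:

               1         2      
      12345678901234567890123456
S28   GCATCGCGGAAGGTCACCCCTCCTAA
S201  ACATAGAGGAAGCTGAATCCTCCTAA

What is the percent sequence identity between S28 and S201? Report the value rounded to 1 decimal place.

73.1%

Mismatches occur at site 1 (G/A), site 5 (C/A), site 7 (C/A), site 13 (G/C), site 15 (C/G), site 17 (C/A), site 18 (C/T).
19 of the 26 sites match, so the percent identity is 19/26 × 100 = 73.1%.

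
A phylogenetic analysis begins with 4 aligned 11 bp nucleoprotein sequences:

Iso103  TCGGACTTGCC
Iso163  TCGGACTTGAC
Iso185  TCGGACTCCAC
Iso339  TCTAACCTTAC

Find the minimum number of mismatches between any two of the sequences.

Pairwise Hamming distances:
  Iso103 vs Iso163: 1
  Iso103 vs Iso185: 3
  Iso103 vs Iso339: 5
  Iso163 vs Iso185: 2
  Iso163 vs Iso339: 4
  Iso185 vs Iso339: 5
The smallest is 1, between Iso103 and Iso163.

1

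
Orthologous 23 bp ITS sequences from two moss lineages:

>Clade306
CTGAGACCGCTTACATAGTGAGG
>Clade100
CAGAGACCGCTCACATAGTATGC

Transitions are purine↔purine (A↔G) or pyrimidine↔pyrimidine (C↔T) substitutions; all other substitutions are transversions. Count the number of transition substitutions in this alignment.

2

Mismatches occur at site 2 (T→A, transversion), site 12 (T→C, transition), site 20 (G→A, transition), site 21 (A→T, transversion), site 23 (G→C, transversion).
Of the 5 differences, 2 transitions and 3 transversions, so the answer is 2.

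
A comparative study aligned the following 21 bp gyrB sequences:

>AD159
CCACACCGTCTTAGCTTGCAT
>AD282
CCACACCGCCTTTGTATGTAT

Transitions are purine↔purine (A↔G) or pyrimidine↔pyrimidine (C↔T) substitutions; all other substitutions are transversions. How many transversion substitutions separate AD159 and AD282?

2

Differing sites — 9:T/C (Ti); 13:A/T (Tv); 15:C/T (Ti); 16:T/A (Tv); 19:C/T (Ti).
Of the 5 differences, 3 transitions and 2 transversions, so the answer is 2.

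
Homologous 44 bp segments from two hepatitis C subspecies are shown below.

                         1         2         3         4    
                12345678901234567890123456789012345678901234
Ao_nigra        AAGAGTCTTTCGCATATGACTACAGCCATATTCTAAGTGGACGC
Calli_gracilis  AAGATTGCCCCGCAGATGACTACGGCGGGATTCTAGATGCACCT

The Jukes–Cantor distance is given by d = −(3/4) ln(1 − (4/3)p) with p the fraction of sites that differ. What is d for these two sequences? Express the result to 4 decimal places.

0.4546

Differing sites — 5:G/T; 7:C/G; 8:T/C; 9:T/C; 10:T/C; 15:T/G; 24:A/G; 27:C/G; 28:A/G; 29:T/G; 36:A/G; 37:G/A; 40:G/C; 43:G/C; 44:C/T.
p = 15/44 = 0.340909.
d = −0.75 · ln(1 − (4/3)·0.340909) = −0.75 · ln(0.545455) = −0.75 · (-0.606135) = 0.4546.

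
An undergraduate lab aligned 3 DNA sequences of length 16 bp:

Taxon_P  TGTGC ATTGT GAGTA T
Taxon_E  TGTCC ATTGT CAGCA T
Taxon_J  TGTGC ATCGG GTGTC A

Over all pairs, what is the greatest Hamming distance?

Pairwise Hamming distances:
  Taxon_P vs Taxon_E: 3
  Taxon_P vs Taxon_J: 5
  Taxon_E vs Taxon_J: 8
The largest is 8, between Taxon_E and Taxon_J.

8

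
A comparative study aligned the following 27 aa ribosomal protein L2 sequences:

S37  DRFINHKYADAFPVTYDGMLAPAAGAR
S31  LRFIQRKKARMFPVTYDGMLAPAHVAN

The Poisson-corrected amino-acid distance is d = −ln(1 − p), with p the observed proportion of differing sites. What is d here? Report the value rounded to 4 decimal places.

0.4055

Differing sites — 1:D/L; 5:N/Q; 6:H/R; 8:Y/K; 10:D/R; 11:A/M; 24:A/H; 25:G/V; 27:R/N.
p = 9/27 = 0.333333.
d = −ln(1 − 0.333333) = −ln(0.666667) = 0.4055.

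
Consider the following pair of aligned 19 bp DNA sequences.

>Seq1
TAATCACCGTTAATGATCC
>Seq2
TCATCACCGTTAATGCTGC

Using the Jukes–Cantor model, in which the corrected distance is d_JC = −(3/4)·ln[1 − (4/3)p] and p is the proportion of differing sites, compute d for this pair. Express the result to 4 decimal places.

0.1773

Differing sites — 2:A/C; 16:A/C; 18:C/G.
p = 3/19 = 0.157895.
d = −0.75 · ln(1 − (4/3)·0.157895) = −0.75 · ln(0.789473) = −0.75 · (-0.236390) = 0.1773.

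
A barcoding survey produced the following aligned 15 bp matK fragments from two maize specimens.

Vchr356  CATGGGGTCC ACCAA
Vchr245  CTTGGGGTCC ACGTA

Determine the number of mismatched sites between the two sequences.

3

The sequences differ at positions 2 (A/T), 13 (C/G), 14 (A/T).
That gives 3 mismatches out of 15 aligned sites, so the Hamming distance is 3.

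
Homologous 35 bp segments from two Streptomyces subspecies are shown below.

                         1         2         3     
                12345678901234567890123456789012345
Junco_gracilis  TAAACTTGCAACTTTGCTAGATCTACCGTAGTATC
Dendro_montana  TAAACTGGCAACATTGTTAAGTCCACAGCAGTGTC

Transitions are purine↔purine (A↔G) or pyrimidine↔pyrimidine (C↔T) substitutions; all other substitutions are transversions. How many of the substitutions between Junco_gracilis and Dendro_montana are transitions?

The sequences differ at positions 7 (T/G, transversion), 13 (T/A, transversion), 17 (C/T, transition), 20 (G/A, transition), 21 (A/G, transition), 24 (T/C, transition), 27 (C/A, transversion), 29 (T/C, transition), 33 (A/G, transition).
Of the 9 differences, 6 transitions and 3 transversions, so the answer is 6.

6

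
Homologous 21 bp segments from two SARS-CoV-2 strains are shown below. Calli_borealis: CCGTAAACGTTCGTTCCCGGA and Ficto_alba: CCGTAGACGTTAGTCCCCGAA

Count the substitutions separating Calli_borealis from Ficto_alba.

The sequences differ at positions 6 (A/G), 12 (C/A), 15 (T/C), 20 (G/A).
That gives 4 mismatches out of 21 aligned sites, so the Hamming distance is 4.

4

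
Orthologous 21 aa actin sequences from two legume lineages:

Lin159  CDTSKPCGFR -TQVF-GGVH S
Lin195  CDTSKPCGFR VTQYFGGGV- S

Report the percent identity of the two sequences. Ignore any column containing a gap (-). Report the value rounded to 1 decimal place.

94.4%

Excluding the 3 gap columns leaves 18 comparable sites.
The sequences differ at position 14 (V/Y).
17 of the 18 comparable sites match, so the percent identity is 17/18 × 100 = 94.4%.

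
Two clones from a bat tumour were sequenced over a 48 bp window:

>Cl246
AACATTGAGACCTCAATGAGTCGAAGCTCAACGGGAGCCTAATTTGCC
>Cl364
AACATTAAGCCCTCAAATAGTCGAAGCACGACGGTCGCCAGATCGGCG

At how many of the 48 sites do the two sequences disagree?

Differing sites — 7:G/A; 10:A/C; 17:T/A; 18:G/T; 28:T/A; 30:A/G; 35:G/T; 36:A/C; 40:T/A; 41:A/G; 44:T/C; 45:T/G; 48:C/G.
That gives 13 mismatches out of 48 aligned sites, so the Hamming distance is 13.

13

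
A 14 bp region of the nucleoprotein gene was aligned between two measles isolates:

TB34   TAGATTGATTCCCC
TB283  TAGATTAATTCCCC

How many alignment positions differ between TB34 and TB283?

Differing sites — 7:G/A.
That gives 1 mismatch out of 14 aligned sites, so the Hamming distance is 1.

1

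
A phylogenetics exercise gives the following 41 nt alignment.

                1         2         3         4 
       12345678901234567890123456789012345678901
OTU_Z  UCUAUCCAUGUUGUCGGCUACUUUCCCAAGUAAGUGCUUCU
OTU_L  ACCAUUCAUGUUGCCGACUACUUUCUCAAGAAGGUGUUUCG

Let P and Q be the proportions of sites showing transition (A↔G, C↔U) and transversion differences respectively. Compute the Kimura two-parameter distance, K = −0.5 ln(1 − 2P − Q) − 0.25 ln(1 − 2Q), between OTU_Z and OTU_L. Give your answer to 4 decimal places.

0.3073

Mismatches occur at site 1 (U↔A, transversion), site 3 (U↔C, transition), site 6 (C↔U, transition), site 14 (U↔C, transition), site 17 (G↔A, transition), site 26 (C↔U, transition), site 31 (U↔A, transversion), site 33 (A↔G, transition), site 37 (C↔U, transition), site 41 (U↔G, transversion).
Of the 10 differences, 7 transitions and 3 transversions over 41 sites: P = 7/41 = 0.170732, Q = 3/41 = 0.073171.
d = −0.5·ln(0.585365) − 0.25·ln(0.853658) = −0.5·(-0.535520) − 0.25·(-0.158225) = 0.3073.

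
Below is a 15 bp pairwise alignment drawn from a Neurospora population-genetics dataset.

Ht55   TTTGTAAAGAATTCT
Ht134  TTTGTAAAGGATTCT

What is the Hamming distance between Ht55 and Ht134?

1

The sequences differ at position 10 (A/G).
That gives 1 mismatch out of 15 aligned sites, so the Hamming distance is 1.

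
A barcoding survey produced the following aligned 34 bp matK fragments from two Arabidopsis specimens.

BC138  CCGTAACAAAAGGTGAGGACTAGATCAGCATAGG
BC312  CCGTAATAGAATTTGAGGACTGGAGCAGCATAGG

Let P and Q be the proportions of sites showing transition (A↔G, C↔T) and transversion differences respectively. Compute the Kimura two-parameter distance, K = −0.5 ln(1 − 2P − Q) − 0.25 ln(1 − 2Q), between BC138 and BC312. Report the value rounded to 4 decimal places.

0.2023

Differing sites — 7:C/T (Ti); 9:A/G (Ti); 12:G/T (Tv); 13:G/T (Tv); 22:A/G (Ti); 25:T/G (Tv).
Of the 6 differences, 3 transitions and 3 transversions over 34 sites: P = 3/34 = 0.088235, Q = 3/34 = 0.088235.
d = −0.5·ln(0.735295) − 0.25·ln(0.823530) = −0.5·(-0.307483) − 0.25·(-0.194155) = 0.2023.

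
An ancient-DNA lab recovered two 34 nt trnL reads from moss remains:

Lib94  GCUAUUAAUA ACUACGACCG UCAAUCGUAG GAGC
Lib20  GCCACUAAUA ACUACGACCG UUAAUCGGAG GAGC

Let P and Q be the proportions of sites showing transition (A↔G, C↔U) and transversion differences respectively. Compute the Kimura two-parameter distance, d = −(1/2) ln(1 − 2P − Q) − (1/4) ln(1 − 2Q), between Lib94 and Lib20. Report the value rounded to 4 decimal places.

Differing sites — 3:U/C (Ti); 5:U/C (Ti); 22:C/U (Ti); 28:U/G (Tv).
Of the 4 differences, 3 transitions and 1 transversion over 34 sites: P = 3/34 = 0.088235, Q = 1/34 = 0.029412.
d = −0.5·ln(0.794118) − 0.25·ln(0.941176) = −0.5·(-0.230523) − 0.25·(-0.060625) = 0.1304.

0.1304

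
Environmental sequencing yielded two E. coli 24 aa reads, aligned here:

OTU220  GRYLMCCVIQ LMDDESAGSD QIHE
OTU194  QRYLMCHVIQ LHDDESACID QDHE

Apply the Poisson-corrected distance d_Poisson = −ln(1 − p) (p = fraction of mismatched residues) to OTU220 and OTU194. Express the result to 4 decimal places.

Differing sites — 1:G/Q; 7:C/H; 12:M/H; 18:G/C; 19:S/I; 22:I/D.
p = 6/24 = 0.250000.
d = −ln(1 − 0.250000) = −ln(0.750000) = 0.2877.

0.2877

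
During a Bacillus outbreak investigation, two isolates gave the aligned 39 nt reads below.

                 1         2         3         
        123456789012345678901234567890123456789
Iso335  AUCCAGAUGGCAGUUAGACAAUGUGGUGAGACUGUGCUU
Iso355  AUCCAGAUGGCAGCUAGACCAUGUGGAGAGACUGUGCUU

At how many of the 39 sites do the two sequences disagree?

The sequences differ at positions 14 (U/C), 20 (A/C), 27 (U/A).
That gives 3 mismatches out of 39 aligned sites, so the Hamming distance is 3.

3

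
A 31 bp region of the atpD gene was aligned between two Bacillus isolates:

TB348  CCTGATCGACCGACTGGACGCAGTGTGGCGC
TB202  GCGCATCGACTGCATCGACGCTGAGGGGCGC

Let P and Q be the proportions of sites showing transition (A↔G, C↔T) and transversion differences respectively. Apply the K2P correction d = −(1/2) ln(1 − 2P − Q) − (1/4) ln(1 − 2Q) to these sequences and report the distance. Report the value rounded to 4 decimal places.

0.4364

The sequences differ at positions 1 (C/G, transversion), 3 (T/G, transversion), 4 (G/C, transversion), 11 (C/T, transition), 13 (A/C, transversion), 14 (C/A, transversion), 16 (G/C, transversion), 22 (A/T, transversion), 24 (T/A, transversion), 26 (T/G, transversion).
Of the 10 differences, 1 transition and 9 transversions over 31 sites: P = 1/31 = 0.032258, Q = 9/31 = 0.290323.
d = −0.5·ln(0.645161) − 0.25·ln(0.419354) = −0.5·(-0.438255) − 0.25·(-0.869040) = 0.4364.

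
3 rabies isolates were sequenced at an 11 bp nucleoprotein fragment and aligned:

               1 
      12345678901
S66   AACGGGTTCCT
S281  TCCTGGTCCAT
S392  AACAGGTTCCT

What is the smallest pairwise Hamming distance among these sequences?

1

Pairwise Hamming distances:
  S66 vs S281: 5
  S66 vs S392: 1
  S281 vs S392: 5
The smallest is 1, between S66 and S392.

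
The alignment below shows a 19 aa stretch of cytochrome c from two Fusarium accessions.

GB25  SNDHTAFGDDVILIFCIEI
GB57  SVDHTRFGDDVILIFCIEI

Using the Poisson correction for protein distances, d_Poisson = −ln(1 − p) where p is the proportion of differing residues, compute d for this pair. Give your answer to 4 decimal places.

0.1112

Mismatches occur at site 2 (N↔V), site 6 (A↔R).
p = 2/19 = 0.105263.
d = −ln(1 − 0.105263) = −ln(0.894737) = 0.1112.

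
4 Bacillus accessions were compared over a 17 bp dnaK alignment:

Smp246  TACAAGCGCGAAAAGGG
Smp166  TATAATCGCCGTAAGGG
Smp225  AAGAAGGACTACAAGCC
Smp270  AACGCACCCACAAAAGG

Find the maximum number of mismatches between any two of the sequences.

12

Pairwise Hamming distances:
  Smp246 vs Smp166: 5
  Smp246 vs Smp225: 8
  Smp246 vs Smp270: 8
  Smp166 vs Smp225: 10
  Smp166 vs Smp270: 10
  Smp225 vs Smp270: 12
The largest is 12, between Smp225 and Smp270.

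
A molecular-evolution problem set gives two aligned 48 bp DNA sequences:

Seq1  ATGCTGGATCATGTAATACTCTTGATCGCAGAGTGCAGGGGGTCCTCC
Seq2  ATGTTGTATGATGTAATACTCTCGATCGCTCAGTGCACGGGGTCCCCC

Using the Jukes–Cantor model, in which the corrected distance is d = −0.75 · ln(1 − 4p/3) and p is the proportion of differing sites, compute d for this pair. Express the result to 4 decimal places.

0.1885

The sequences differ at positions 4 (C/T), 7 (G/T), 10 (C/G), 23 (T/C), 30 (A/T), 31 (G/C), 38 (G/C), 46 (T/C).
p = 8/48 = 0.166667.
d = −0.75 · ln(1 − (4/3)·0.166667) = −0.75 · ln(0.777777) = −0.75 · (-0.251315) = 0.1885.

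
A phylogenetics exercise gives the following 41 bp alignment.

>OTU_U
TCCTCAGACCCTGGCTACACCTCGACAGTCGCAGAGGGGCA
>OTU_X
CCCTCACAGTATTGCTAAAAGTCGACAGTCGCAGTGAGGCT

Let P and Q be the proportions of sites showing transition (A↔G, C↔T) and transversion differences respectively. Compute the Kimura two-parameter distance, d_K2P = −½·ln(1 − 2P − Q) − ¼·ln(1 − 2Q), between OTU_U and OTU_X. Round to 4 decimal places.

0.3723

Differing sites — 1:T/C (Ti); 7:G/C (Tv); 9:C/G (Tv); 10:C/T (Ti); 11:C/A (Tv); 13:G/T (Tv); 18:C/A (Tv); 20:C/A (Tv); 21:C/G (Tv); 35:A/T (Tv); 37:G/A (Ti); 41:A/T (Tv).
Of the 12 differences, 3 transitions and 9 transversions over 41 sites: P = 3/41 = 0.073171, Q = 9/41 = 0.219512.
d = −0.5·ln(0.634146) − 0.25·ln(0.560976) = −0.5·(-0.455476) − 0.25·(-0.578077) = 0.3723.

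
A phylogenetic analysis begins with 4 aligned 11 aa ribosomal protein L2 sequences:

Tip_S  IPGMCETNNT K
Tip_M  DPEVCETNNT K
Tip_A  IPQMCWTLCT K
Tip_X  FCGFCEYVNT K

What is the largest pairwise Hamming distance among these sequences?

8

Pairwise Hamming distances:
  Tip_S vs Tip_M: 3
  Tip_S vs Tip_A: 4
  Tip_S vs Tip_X: 5
  Tip_M vs Tip_A: 6
  Tip_M vs Tip_X: 6
  Tip_A vs Tip_X: 8
The largest is 8, between Tip_A and Tip_X.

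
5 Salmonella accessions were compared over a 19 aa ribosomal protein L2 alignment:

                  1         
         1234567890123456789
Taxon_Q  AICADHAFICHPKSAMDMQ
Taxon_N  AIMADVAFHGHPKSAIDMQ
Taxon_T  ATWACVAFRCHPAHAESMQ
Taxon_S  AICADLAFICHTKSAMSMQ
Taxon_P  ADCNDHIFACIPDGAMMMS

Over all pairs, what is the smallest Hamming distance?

3

Pairwise Hamming distances:
  Taxon_Q vs Taxon_N: 5
  Taxon_Q vs Taxon_T: 9
  Taxon_Q vs Taxon_S: 3
  Taxon_Q vs Taxon_P: 9
  Taxon_N vs Taxon_T: 9
  Taxon_N vs Taxon_S: 7
  Taxon_N vs Taxon_P: 13
  Taxon_T vs Taxon_S: 9
  Taxon_T vs Taxon_P: 13
  Taxon_S vs Taxon_P: 11
The smallest is 3, between Taxon_Q and Taxon_S.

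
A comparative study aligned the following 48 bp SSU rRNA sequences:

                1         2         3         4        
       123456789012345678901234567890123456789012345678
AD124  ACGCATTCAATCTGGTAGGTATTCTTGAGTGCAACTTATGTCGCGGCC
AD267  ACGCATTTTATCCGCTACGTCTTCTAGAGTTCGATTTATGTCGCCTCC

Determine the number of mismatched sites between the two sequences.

Differing sites — 8:C/T; 9:A/T; 13:T/C; 15:G/C; 18:G/C; 21:A/C; 26:T/A; 31:G/T; 33:A/G; 35:C/T; 45:G/C; 46:G/T.
That gives 12 mismatches out of 48 aligned sites, so the Hamming distance is 12.

12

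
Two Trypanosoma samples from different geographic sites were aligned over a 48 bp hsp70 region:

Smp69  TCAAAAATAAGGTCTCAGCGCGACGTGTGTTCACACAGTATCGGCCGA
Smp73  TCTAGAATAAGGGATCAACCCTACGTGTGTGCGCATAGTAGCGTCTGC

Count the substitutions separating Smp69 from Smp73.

The sequences differ at positions 3 (A/T), 5 (A/G), 13 (T/G), 14 (C/A), 18 (G/A), 20 (G/C), 22 (G/T), 31 (T/G), 33 (A/G), 36 (C/T), 41 (T/G), 44 (G/T), 46 (C/T), 48 (A/C).
That gives 14 mismatches out of 48 aligned sites, so the Hamming distance is 14.

14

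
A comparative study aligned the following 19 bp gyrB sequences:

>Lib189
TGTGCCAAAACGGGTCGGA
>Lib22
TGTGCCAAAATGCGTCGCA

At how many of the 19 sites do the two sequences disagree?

3

Differing sites — 11:C/T; 13:G/C; 18:G/C.
That gives 3 mismatches out of 19 aligned sites, so the Hamming distance is 3.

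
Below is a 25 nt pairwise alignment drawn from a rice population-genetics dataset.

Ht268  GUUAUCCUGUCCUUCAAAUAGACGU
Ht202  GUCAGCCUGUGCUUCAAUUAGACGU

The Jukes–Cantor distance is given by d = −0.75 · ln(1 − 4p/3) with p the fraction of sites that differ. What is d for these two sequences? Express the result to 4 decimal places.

0.1800

The sequences differ at positions 3 (U/C), 5 (U/G), 11 (C/G), 18 (A/U).
p = 4/25 = 0.160000.
d = −0.75 · ln(1 − (4/3)·0.160000) = −0.75 · ln(0.786667) = −0.75 · (-0.239950) = 0.1800.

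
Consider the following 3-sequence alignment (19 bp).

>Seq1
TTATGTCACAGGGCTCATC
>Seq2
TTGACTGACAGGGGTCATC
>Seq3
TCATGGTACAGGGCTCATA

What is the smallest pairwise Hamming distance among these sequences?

Pairwise Hamming distances:
  Seq1 vs Seq2: 5
  Seq1 vs Seq3: 4
  Seq2 vs Seq3: 8
The smallest is 4, between Seq1 and Seq3.

4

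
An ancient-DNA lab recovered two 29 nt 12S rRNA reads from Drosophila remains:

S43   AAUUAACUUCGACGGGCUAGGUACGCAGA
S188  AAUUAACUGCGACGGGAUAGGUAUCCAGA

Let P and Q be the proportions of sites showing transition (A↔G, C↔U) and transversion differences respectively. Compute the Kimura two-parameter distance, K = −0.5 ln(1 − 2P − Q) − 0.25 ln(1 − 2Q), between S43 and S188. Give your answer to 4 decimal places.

0.1526

The sequences differ at positions 9 (U/G, transversion), 17 (C/A, transversion), 24 (C/U, transition), 25 (G/C, transversion).
Of the 4 differences, 1 transition and 3 transversions over 29 sites: P = 1/29 = 0.034483, Q = 3/29 = 0.103448.
d = −0.5·ln(0.827586) − 0.25·ln(0.793104) = −0.5·(-0.189242) − 0.25·(-0.231801) = 0.1526.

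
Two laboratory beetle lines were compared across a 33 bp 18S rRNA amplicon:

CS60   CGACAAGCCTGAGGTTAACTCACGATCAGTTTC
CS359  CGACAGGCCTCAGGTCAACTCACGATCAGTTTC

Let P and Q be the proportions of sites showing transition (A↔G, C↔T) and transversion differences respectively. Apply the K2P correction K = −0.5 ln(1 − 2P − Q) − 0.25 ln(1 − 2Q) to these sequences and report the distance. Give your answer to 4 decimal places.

The sequences differ at positions 6 (A/G, transition), 11 (G/C, transversion), 16 (T/C, transition).
Of the 3 differences, 2 transitions and 1 transversion over 33 sites: P = 2/33 = 0.060606, Q = 1/33 = 0.030303.
d = −0.5·ln(0.848485) − 0.25·ln(0.939394) = −0.5·(-0.164303) − 0.25·(-0.062520) = 0.0978.

0.0978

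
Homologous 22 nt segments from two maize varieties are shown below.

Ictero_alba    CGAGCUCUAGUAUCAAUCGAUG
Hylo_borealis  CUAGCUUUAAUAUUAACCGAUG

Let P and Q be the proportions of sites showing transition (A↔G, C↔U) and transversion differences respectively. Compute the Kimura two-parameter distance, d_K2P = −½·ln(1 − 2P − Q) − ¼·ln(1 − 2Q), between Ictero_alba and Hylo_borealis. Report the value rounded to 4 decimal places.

0.2869

Differing sites — 2:G/U (Tv); 7:C/U (Ti); 10:G/A (Ti); 14:C/U (Ti); 17:U/C (Ti).
Of the 5 differences, 4 transitions and 1 transversion over 22 sites: P = 4/22 = 0.181818, Q = 1/22 = 0.045455.
d = −0.5·ln(0.590909) − 0.25·ln(0.909090) = −0.5·(-0.526093) − 0.25·(-0.095311) = 0.2869.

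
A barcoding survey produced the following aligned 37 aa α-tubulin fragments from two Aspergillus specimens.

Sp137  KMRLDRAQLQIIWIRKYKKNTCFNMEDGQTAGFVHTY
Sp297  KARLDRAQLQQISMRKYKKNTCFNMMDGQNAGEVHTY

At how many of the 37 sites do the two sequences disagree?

The sequences differ at positions 2 (M/A), 11 (I/Q), 13 (W/S), 14 (I/M), 26 (E/M), 30 (T/N), 33 (F/E).
That gives 7 mismatches out of 37 aligned sites, so the Hamming distance is 7.

7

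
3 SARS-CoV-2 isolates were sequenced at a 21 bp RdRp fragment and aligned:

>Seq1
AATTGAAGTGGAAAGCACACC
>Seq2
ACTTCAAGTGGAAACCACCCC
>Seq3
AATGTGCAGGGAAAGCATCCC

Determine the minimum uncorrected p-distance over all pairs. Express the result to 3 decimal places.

Pairwise Hamming distances:
  Seq1 vs Seq2: 4
  Seq1 vs Seq3: 8
  Seq2 vs Seq3: 9
The smallest is 4 mismatches, between Seq1 and Seq2; p = 4/21 = 0.190.

0.190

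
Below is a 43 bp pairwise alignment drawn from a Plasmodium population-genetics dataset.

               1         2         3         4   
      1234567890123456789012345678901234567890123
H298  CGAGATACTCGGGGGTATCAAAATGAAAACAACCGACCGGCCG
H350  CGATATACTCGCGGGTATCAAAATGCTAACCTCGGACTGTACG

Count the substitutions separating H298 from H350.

10

Differing sites — 4:G/T; 12:G/C; 26:A/C; 27:A/T; 31:A/C; 32:A/T; 34:C/G; 38:C/T; 40:G/T; 41:C/A.
That gives 10 mismatches out of 43 aligned sites, so the Hamming distance is 10.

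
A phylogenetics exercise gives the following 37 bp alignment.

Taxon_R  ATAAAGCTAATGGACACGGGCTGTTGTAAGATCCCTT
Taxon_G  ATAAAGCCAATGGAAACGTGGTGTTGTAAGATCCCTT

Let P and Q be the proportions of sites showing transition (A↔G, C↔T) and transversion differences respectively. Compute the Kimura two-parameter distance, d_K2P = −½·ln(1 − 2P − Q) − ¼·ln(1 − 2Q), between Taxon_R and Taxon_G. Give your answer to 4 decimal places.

0.1168

Differing sites — 8:T/C (Ti); 15:C/A (Tv); 19:G/T (Tv); 21:C/G (Tv).
Of the 4 differences, 1 transition and 3 transversions over 37 sites: P = 1/37 = 0.027027, Q = 3/37 = 0.081081.
d = −0.5·ln(0.864865) − 0.25·ln(0.837838) = −0.5·(-0.145182) − 0.25·(-0.176931) = 0.1168.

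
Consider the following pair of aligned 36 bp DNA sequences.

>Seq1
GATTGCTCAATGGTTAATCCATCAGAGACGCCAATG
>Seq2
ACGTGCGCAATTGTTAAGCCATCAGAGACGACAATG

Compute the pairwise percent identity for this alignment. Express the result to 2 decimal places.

80.56%

The sequences differ at positions 1 (G/A), 2 (A/C), 3 (T/G), 7 (T/G), 12 (G/T), 18 (T/G), 31 (C/A).
29 of the 36 sites match, so the percent identity is 29/36 × 100 = 80.56%.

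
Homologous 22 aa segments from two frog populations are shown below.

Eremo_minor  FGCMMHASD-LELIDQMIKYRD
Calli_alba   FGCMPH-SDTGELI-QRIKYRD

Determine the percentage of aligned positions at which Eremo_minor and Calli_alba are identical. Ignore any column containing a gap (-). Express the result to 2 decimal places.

Excluding the 3 gap columns leaves 19 comparable sites.
Mismatches occur at site 5 (M↔P), site 11 (L↔G), site 17 (M↔R).
16 of the 19 comparable sites match, so the percent identity is 16/19 × 100 = 84.21%.

84.21%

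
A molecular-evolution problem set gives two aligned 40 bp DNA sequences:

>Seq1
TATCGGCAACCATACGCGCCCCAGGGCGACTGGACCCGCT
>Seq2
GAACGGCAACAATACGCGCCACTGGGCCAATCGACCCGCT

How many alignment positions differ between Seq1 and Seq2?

8

Mismatches occur at site 1 (T↔G), site 3 (T↔A), site 11 (C↔A), site 21 (C↔A), site 23 (A↔T), site 28 (G↔C), site 30 (C↔A), site 32 (G↔C).
That gives 8 mismatches out of 40 aligned sites, so the Hamming distance is 8.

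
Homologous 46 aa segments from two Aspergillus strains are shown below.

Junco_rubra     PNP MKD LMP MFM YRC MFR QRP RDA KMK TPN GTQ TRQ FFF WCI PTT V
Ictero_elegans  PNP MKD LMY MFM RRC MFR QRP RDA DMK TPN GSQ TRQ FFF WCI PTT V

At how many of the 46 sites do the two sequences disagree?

4

Differing sites — 9:P/Y; 13:Y/R; 25:K/D; 32:T/S.
That gives 4 mismatches out of 46 aligned sites, so the Hamming distance is 4.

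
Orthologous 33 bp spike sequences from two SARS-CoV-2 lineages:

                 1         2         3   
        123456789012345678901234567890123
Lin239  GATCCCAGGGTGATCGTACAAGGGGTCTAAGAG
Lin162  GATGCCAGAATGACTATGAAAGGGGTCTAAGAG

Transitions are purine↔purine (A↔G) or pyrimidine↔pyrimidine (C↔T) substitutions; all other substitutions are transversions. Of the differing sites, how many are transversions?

2

The sequences differ at positions 4 (C/G, transversion), 9 (G/A, transition), 10 (G/A, transition), 14 (T/C, transition), 15 (C/T, transition), 16 (G/A, transition), 18 (A/G, transition), 19 (C/A, transversion).
Of the 8 differences, 6 transitions and 2 transversions, so the answer is 2.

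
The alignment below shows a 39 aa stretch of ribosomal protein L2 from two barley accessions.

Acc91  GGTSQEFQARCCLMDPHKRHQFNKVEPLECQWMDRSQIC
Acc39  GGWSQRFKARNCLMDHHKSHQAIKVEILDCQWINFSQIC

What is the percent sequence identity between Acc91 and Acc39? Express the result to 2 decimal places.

66.67%

Differing sites — 3:T/W; 6:E/R; 8:Q/K; 11:C/N; 16:P/H; 19:R/S; 22:F/A; 23:N/I; 27:P/I; 29:E/D; 33:M/I; 34:D/N; 35:R/F.
26 of the 39 sites match, so the percent identity is 26/39 × 100 = 66.67%.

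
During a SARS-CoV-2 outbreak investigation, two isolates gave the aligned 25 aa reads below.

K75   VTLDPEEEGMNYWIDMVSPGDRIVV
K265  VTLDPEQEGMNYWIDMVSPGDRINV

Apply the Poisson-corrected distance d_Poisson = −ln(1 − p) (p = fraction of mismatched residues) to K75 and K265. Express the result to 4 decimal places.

The sequences differ at positions 7 (E/Q), 24 (V/N).
p = 2/25 = 0.080000.
d = −ln(1 − 0.080000) = −ln(0.920000) = 0.0834.

0.0834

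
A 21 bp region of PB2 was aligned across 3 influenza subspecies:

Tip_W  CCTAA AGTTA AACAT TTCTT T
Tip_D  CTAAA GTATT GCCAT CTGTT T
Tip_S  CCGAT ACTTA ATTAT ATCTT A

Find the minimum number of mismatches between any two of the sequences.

Pairwise Hamming distances:
  Tip_W vs Tip_D: 10
  Tip_W vs Tip_S: 7
  Tip_D vs Tip_S: 13
The smallest is 7, between Tip_W and Tip_S.

7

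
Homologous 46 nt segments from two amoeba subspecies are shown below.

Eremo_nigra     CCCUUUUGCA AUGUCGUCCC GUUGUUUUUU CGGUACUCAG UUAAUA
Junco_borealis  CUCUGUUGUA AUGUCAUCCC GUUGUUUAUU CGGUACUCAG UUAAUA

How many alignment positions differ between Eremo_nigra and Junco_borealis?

5

Mismatches occur at site 2 (C/U), site 5 (U/G), site 9 (C/U), site 16 (G/A), site 28 (U/A).
That gives 5 mismatches out of 46 aligned sites, so the Hamming distance is 5.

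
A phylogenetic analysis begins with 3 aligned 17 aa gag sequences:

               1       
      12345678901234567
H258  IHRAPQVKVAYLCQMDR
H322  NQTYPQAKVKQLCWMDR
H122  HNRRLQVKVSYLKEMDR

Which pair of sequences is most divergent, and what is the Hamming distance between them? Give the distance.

Pairwise Hamming distances:
  H258 vs H322: 8
  H258 vs H122: 7
  H322 vs H122: 10
The largest is 10, between H322 and H122.

10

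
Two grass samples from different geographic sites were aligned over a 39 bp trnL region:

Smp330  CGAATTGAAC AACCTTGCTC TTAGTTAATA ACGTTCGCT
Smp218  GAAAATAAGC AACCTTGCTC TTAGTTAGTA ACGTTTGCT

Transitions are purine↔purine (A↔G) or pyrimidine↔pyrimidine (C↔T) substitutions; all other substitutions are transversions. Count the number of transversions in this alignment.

2

Mismatches occur at site 1 (C/G, transversion), site 2 (G/A, transition), site 5 (T/A, transversion), site 7 (G/A, transition), site 9 (A/G, transition), site 28 (A/G, transition), site 36 (C/T, transition).
Of the 7 differences, 5 transitions and 2 transversions, so the answer is 2.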